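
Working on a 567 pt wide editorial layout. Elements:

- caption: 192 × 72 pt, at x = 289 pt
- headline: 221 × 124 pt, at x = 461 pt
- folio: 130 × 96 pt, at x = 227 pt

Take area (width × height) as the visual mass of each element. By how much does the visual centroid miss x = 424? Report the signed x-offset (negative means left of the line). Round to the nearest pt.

≈ -62 pt

Taking area as weight: caption 192·72 = 13824, headline 221·124 = 27404, folio 130·96 = 12480. Sum 53708.
Σw·x = 13824·289 + 27404·461 + 12480·227 = 19461340, so x̄ = 19461340/53708 ≈ 362.35.
Difference: 362.35 − 424 ≈ -61.65.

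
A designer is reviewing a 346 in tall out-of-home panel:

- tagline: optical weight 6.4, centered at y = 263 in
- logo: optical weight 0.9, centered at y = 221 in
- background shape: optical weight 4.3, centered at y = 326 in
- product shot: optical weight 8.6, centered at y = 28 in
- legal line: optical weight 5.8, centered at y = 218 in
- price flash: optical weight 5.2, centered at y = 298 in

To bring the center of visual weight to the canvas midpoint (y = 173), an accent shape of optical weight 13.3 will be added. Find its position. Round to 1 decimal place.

After adding the accent shape, total weight = 6.4 + 0.9 + 4.3 + 8.6 + 5.8 + 5.2 + 13.3 = 44.5.
y: target moment 44.5×173 = 7698.5; current 6.4·263 + 0.9·221 + 4.3·326 + 8.6·28 + 5.8·218 + 5.2·298 = 6338.7; the accent shape supplies 1359.8, so y = 1359.8/13.3 ≈ 102.24.

y ≈ 102.2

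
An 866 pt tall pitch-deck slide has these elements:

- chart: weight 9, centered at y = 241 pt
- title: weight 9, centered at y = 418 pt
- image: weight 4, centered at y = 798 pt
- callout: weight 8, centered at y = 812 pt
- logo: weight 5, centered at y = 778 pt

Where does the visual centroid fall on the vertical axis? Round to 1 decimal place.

Total weight = 9 + 9 + 4 + 8 + 5 = 35.
y: (9·241 + 9·418 + 4·798 + 8·812 + 5·778) / 35 = 19509 / 35 ≈ 557.40

y ≈ 557.4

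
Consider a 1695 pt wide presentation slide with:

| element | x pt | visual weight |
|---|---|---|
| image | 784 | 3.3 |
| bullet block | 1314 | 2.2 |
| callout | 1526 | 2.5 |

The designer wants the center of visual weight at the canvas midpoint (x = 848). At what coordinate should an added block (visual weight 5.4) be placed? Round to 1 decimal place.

With the added block, Σw becomes 3.3 + 2.2 + 2.5 + 5.4 = 13.4.
Along x: (9293.0 + 5.4·x) / 13.4 = 848 (existing moment 3.3·784 + 2.2·1314 + 2.5·1526 = 9293.0) ⇒ x = (11363.2 − 9293.0) / 5.4 ≈ 383.37.

x ≈ 383.4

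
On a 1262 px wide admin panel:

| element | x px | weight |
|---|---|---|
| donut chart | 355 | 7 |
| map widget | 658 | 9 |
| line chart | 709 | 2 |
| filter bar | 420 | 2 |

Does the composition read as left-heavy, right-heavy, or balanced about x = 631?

left-heavy

Total weight = 7 + 9 + 2 + 2 = 20.
Σw·x = 7·355 + 9·658 + 2·709 + 2·420 = 10665, so x̄ = 10665/20 ≈ 533.25.
533.2 vs midline 631 → left-heavy.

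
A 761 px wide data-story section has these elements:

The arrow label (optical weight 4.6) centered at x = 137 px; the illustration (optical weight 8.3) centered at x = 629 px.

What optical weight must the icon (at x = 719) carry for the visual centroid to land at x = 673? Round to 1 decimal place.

Known weights sum to 4.6 + 8.3 = 12.9; their moment is 4.6·137 + 8.3·629 = 5850.9.
Balance at x = 673 requires (5850.9 + w·719) / (12.9 + w) = 673.
Rearranging, w·(719 − 673) = 673·12.9 − 5850.9 = 2830.8, so w ≈ 2830.8/46 = 61.54.

w ≈ 61.5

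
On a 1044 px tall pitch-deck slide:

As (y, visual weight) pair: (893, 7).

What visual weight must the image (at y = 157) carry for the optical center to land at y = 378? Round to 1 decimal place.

w ≈ 16.3

The single fixed element contributes weight 7, moment 7·893 = 6251.
For the centroid to hit 378: (6251 + w·157) / (7 + w) = 378.
Solving: w = (378·7 − 6251) / (157 − 378) = -3605 / -221 ≈ 16.31.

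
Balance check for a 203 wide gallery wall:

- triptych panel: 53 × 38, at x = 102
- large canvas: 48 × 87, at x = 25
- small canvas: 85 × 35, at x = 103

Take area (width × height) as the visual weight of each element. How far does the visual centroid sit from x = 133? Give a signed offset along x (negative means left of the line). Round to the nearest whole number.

Taking area as weight: triptych panel 53·38 = 2014, large canvas 48·87 = 4176, small canvas 85·35 = 2975. Sum 9165.
Σw·x = 2014·102 + 4176·25 + 2975·103 = 616253, so x̄ = 616253/9165 ≈ 67.24.
Offset from x = 133: 67.24 − 133 ≈ -65.76.

≈ -66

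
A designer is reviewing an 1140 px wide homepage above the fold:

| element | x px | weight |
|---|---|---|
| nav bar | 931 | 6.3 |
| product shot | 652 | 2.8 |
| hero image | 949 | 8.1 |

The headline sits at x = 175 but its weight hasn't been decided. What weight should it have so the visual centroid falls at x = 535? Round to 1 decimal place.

Existing Σw = 17.2 (6.3 + 2.8 + 8.1); existing moment 6.3·931 + 2.8·652 + 8.1·949 = 15377.8.
For the centroid to hit 535: (15377.8 + w·175) / (17.2 + w) = 535.
Solving: w = (535·17.2 − 15377.8) / (175 − 535) = -6175.8 / -360 ≈ 17.15.

w ≈ 17.2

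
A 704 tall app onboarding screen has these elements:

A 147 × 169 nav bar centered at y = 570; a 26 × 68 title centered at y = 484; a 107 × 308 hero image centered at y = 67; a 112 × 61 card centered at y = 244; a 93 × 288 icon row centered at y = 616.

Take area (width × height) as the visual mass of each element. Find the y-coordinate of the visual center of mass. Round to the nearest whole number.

Areas → weights: nav bar 147·169 = 24843, title 26·68 = 1768, hero image 107·308 = 32956, card 112·61 = 6832, icon row 93·288 = 26784; Σw = 93183.
y: (24843·570 + 1768·484 + 32956·67 + 6832·244 + 26784·616) / 93183 = 35390226 / 93183 ≈ 379.79

y ≈ 380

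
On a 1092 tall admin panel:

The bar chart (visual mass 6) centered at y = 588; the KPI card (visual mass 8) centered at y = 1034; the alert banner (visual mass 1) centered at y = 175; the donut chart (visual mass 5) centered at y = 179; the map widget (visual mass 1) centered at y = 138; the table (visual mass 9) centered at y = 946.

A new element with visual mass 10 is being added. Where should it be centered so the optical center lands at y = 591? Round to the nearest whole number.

y ≈ 212

With the new element, Σw becomes 6 + 8 + 1 + 5 + 1 + 9 + 10 = 40.
Along y: (21522 + 10·y) / 40 = 591 (existing moment 6·588 + 8·1034 + 1·175 + 5·179 + 1·138 + 9·946 = 21522) ⇒ y = (23640 − 21522) / 10 ≈ 211.80.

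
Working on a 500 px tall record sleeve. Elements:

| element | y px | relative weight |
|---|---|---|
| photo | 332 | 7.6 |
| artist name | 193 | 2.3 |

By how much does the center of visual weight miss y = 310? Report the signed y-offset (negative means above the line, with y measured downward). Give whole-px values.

Total weight = 7.6 + 2.3 = 9.9.
y-moment: 7.6·332 + 2.3·193 = 2967.1; centroid 2967.1/9.9 ≈ 299.71.
Difference: 299.71 − 310 ≈ -10.29.

≈ -10 px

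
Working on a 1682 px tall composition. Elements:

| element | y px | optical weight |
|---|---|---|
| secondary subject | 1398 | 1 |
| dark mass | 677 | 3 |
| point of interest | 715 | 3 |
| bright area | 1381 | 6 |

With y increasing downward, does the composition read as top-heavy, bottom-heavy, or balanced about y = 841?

bottom-heavy

Σw = 1 + 3 + 3 + 6 = 13.
Σw·y = 1·1398 + 3·677 + 3·715 + 6·1381 = 13860, so ȳ = 13860/13 ≈ 1066.15.
Since 1066.2 is below (larger y than) 841, the composition reads bottom-heavy.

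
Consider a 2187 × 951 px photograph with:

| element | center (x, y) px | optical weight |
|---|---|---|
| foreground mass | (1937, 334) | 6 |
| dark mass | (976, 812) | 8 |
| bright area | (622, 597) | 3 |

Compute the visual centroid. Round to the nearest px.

(1253, 605)

Weights sum to 6 + 8 + 3 = 17.
Σw·x = 6·1937 + 8·976 + 3·622 = 21296, so x̄ = 21296/17 ≈ 1252.71.
Σw·y = 6·334 + 8·812 + 3·597 = 10291, so ȳ = 10291/17 ≈ 605.35.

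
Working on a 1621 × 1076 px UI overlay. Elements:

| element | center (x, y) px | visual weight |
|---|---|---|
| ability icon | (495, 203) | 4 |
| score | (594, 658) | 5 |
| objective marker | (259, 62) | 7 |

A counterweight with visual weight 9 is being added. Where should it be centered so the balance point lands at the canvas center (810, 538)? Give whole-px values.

(1499, 990)

New total weight: (4 + 5 + 7) + 9 = 25.
Along x: (6763 + 9·x) / 25 = 810 (existing moment 4·495 + 5·594 + 7·259 = 6763) ⇒ x = (20250 − 6763) / 9 ≈ 1498.56.
Along y: (4536 + 9·y) / 25 = 538 (existing moment 4·203 + 5·658 + 7·62 = 4536) ⇒ y = (13450 − 4536) / 9 ≈ 990.44.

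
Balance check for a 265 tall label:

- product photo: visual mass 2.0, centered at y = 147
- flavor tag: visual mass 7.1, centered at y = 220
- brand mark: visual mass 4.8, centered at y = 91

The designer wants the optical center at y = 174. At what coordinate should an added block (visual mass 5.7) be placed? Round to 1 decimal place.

y ≈ 196.1

With the added block, Σw becomes 2.0 + 7.1 + 4.8 + 5.7 = 19.6.
Along y: (2292.8 + 5.7·y) / 19.6 = 174 (existing moment 2.0·147 + 7.1·220 + 4.8·91 = 2292.8) ⇒ y = (3410.4 − 2292.8) / 5.7 ≈ 196.07.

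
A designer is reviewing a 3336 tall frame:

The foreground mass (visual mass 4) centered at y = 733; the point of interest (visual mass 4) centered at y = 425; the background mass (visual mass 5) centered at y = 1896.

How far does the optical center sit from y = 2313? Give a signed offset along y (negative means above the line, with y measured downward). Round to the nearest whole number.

Total weight = 4 + 4 + 5 = 13.
Σw·y = 4·733 + 4·425 + 5·1896 = 14112, so ȳ = 14112/13 ≈ 1085.54.
Difference: 1085.54 − 2313 ≈ -1227.46.

≈ -1227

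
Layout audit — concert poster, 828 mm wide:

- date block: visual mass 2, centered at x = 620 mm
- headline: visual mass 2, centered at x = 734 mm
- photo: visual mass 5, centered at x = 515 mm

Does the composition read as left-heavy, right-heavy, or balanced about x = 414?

Total weight = 2 + 2 + 5 = 9.
x-moment: 2·620 + 2·734 + 5·515 = 5283; centroid 5283/9 ≈ 587.00.
Since 587.0 is right of 414, the composition reads right-heavy.

right-heavy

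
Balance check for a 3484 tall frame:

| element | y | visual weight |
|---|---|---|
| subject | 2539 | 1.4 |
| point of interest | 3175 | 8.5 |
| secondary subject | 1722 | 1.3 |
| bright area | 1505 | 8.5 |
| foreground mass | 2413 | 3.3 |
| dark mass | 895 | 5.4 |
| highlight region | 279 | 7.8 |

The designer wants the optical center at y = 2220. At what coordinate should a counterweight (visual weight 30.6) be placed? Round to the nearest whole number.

New total weight: (1.4 + 8.5 + 1.3 + 8.5 + 3.3 + 5.4 + 7.8) + 30.6 = 66.8.
y: need Σw·y = 66.8·2220 = 148296.0. Existing = 1.4·2539 + 8.5·3175 + 1.3·1722 + 8.5·1505 + 3.3·2413 + 5.4·895 + 7.8·279 = 60545.3. Remainder 87750.7 / 30.6 ≈ 2867.67.

y ≈ 2868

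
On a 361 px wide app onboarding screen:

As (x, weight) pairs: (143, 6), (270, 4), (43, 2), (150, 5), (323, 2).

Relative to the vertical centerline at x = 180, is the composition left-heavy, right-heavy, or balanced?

balanced

Total weight = 6 + 4 + 2 + 5 + 2 = 19.
x-moment: 6·143 + 4·270 + 2·43 + 5·150 + 2·323 = 3420; centroid 3420/19 ≈ 180.00.
The centroid 180.00 matches the midline at 180, so the layout is balanced.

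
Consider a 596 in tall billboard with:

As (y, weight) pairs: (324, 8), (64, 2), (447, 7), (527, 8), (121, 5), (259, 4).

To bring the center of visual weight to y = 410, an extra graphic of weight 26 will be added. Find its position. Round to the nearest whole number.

With the extra graphic, Σw becomes 8 + 2 + 7 + 8 + 5 + 4 + 26 = 60.
Along y: (11706 + 26·y) / 60 = 410 (existing moment 8·324 + 2·64 + 7·447 + 8·527 + 5·121 + 4·259 = 11706) ⇒ y = (24600 − 11706) / 26 ≈ 495.92.

y ≈ 496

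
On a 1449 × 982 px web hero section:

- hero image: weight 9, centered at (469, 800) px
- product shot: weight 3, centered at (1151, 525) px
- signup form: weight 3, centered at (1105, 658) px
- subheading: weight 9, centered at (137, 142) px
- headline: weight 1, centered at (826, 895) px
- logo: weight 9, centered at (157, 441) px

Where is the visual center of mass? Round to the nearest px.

(425, 497)

Σw = 9 + 3 + 3 + 9 + 1 + 9 = 34.
x: moment 14461 / weight 34 ≈ 425.32
y: moment 16891 / weight 34 ≈ 496.79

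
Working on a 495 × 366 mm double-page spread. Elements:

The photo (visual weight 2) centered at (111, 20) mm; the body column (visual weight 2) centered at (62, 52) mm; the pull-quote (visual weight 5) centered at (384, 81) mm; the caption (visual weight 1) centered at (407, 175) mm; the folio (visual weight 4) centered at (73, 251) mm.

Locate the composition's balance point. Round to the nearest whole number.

(212, 123)

Total weight = 2 + 2 + 5 + 1 + 4 = 14.
x: (2·111 + 2·62 + 5·384 + 1·407 + 4·73) / 14 = 2965 / 14 ≈ 211.79
y: (2·20 + 2·52 + 5·81 + 1·175 + 4·251) / 14 = 1728 / 14 ≈ 123.43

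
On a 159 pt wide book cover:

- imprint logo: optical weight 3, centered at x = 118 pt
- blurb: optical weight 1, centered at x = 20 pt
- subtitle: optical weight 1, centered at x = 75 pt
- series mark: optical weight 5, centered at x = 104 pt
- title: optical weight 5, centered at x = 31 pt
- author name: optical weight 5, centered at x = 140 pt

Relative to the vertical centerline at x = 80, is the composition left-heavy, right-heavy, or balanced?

right-heavy

Total weight = 3 + 1 + 1 + 5 + 5 + 5 = 20.
x: (3·118 + 1·20 + 1·75 + 5·104 + 5·31 + 5·140) / 20 = 1824 / 20 ≈ 91.20
91.2 lies right of the midline 80, so the layout is right-heavy.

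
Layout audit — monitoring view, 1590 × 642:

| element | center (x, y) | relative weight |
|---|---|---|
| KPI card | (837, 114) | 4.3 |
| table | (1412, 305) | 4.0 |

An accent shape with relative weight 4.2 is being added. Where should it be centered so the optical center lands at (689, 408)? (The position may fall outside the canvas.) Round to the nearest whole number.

(-151, 807)

New total weight: (4.3 + 4.0) + 4.2 = 12.5.
x: need Σw·x = 12.5·689 = 8612.5. Existing = 4.3·837 + 4.0·1412 = 9247.1. Remainder -634.6 / 4.2 ≈ -151.10.
y: need Σw·y = 12.5·408 = 5100.0. Existing = 4.3·114 + 4.0·305 = 1710.2. Remainder 3389.8 / 4.2 ≈ 807.10.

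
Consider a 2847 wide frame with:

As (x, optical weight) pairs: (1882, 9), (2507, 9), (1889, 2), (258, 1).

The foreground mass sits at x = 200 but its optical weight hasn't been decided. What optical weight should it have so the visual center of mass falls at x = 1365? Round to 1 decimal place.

Existing Σw = 21 (9 + 9 + 2 + 1); existing moment 9·1882 + 9·2507 + 2·1889 + 1·258 = 43537.
Balance at x = 1365 requires (43537 + w·200) / (21 + w) = 1365.
Solving: w = (1365·21 − 43537) / (200 − 1365) = -14872 / -1165 ≈ 12.77.

w ≈ 12.8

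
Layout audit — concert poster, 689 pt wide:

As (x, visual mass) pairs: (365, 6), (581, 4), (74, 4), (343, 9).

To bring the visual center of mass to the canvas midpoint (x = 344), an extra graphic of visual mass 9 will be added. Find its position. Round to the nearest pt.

x ≈ 346

After adding the extra graphic, total weight = 6 + 4 + 4 + 9 + 9 = 32.
Along x: (7897 + 9·x) / 32 = 344 (existing moment 6·365 + 4·581 + 4·74 + 9·343 = 7897) ⇒ x = (11008 − 7897) / 9 ≈ 345.67.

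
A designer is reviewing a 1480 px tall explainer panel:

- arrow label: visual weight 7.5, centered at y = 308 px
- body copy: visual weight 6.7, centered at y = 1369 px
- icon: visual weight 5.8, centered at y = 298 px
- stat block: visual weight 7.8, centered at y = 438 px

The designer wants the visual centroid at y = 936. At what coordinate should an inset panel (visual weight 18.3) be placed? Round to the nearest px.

After adding the inset panel, total weight = 7.5 + 6.7 + 5.8 + 7.8 + 18.3 = 46.1.
y: need Σw·y = 46.1·936 = 43149.6. Existing = 7.5·308 + 6.7·1369 + 5.8·298 + 7.8·438 = 16627.1. Remainder 26522.5 / 18.3 ≈ 1449.32.

y ≈ 1449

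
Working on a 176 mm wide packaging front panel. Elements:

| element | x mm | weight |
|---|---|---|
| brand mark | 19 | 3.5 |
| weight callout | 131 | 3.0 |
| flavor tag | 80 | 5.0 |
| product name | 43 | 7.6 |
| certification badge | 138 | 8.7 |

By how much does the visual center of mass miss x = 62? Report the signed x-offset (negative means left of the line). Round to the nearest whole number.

≈ 24 mm

Total weight = 3.5 + 3.0 + 5.0 + 7.6 + 8.7 = 27.8.
x: (3.5·19 + 3.0·131 + 5.0·80 + 7.6·43 + 8.7·138) / 27.8 = 2386.9 / 27.8 ≈ 85.86
Offset from x = 62: 85.86 − 62 ≈ 23.86.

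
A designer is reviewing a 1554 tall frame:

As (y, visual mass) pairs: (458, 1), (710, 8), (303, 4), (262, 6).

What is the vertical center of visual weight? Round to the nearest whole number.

y ≈ 470

Weights sum to 1 + 8 + 4 + 6 = 19.
y-moment: 1·458 + 8·710 + 4·303 + 6·262 = 8922; centroid 8922/19 ≈ 469.58.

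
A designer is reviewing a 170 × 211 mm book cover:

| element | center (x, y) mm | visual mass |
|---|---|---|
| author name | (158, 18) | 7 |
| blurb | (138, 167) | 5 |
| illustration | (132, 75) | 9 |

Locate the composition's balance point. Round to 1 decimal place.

Weights sum to 7 + 5 + 9 = 21.
x-moment: 7·158 + 5·138 + 9·132 = 2984; centroid 2984/21 ≈ 142.10.
y-moment: 7·18 + 5·167 + 9·75 = 1636; centroid 1636/21 ≈ 77.90.

(142.1, 77.9)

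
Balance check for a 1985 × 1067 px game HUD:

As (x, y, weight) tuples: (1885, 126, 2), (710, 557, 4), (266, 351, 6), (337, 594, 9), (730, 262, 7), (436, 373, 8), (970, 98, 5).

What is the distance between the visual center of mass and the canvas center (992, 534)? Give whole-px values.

≈ 422 px

Σw = 2 + 4 + 6 + 9 + 7 + 8 + 5 = 41.
Σw·x = 2·1885 + 4·710 + 6·266 + 9·337 + 7·730 + 8·436 + 5·970 = 24687, so x̄ = 24687/41 ≈ 602.12.
Σw·y = 2·126 + 4·557 + 6·351 + 9·594 + 7·262 + 8·373 + 5·98 = 15240, so ȳ = 15240/41 ≈ 371.71.
Offset from (992, 534): Δx ≈ -389.88, Δy ≈ -162.29; distance = √(Δx² + Δy²) ≈ 422.31.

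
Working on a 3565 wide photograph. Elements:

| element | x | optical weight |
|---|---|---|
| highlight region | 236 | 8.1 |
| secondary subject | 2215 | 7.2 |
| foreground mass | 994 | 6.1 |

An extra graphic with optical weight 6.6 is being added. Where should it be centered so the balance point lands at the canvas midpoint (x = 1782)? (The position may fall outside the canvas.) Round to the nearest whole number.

x ≈ 3935

After adding the extra graphic, total weight = 8.1 + 7.2 + 6.1 + 6.6 = 28.0.
x: target moment 28.0×1782 = 49896.0; current 8.1·236 + 7.2·2215 + 6.1·994 = 23923.0; the extra graphic supplies 25973.0, so x = 25973.0/6.6 ≈ 3935.30.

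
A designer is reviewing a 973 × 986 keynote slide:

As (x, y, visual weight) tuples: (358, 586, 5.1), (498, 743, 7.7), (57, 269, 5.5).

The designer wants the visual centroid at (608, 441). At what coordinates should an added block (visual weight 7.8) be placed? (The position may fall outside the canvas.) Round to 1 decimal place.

With the added block, Σw becomes 5.1 + 7.7 + 5.5 + 7.8 = 26.1.
Along x: (5973.9 + 7.8·x) / 26.1 = 608 (existing moment 5.1·358 + 7.7·498 + 5.5·57 = 5973.9) ⇒ x = (15868.8 − 5973.9) / 7.8 ≈ 1268.58.
Along y: (10189.2 + 7.8·y) / 26.1 = 441 (existing moment 5.1·586 + 7.7·743 + 5.5·269 = 10189.2) ⇒ y = (11510.1 − 10189.2) / 7.8 ≈ 169.35.

(1268.6, 169.3)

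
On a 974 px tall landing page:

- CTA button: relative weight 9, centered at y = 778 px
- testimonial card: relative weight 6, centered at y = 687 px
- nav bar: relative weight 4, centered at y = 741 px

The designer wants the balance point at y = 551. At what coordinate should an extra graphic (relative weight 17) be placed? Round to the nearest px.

y ≈ 338

New total weight: (9 + 6 + 4) + 17 = 36.
y: target moment 36×551 = 19836; current 9·778 + 6·687 + 4·741 = 14088; the extra graphic supplies 5748, so y = 5748/17 ≈ 338.12.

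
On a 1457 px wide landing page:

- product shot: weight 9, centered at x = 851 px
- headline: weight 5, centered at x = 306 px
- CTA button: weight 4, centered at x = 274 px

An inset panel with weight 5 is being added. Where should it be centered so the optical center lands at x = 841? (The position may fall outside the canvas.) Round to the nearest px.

After adding the inset panel, total weight = 9 + 5 + 4 + 5 = 23.
x: target moment 23×841 = 19343; current 9·851 + 5·306 + 4·274 = 10285; the inset panel supplies 9058, so x = 9058/5 ≈ 1811.60.

x ≈ 1812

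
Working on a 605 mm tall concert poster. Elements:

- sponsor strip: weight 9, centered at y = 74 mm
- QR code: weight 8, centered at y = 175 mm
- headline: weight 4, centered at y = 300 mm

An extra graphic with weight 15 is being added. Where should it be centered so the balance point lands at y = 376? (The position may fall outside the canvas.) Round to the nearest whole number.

After adding the extra graphic, total weight = 9 + 8 + 4 + 15 = 36.
y: target moment 36×376 = 13536; current 9·74 + 8·175 + 4·300 = 3266; the extra graphic supplies 10270, so y = 10270/15 ≈ 684.67.

y ≈ 685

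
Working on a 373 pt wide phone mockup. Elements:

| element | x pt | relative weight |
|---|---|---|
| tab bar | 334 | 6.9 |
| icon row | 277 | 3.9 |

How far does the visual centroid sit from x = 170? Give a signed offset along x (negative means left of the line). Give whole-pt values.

≈ 143 pt

Total weight = 6.9 + 3.9 = 10.8.
Σw·x = 6.9·334 + 3.9·277 = 3384.9, so x̄ = 3384.9/10.8 ≈ 313.42.
Against x = 170, that's 313.42 − 170 = 143.42.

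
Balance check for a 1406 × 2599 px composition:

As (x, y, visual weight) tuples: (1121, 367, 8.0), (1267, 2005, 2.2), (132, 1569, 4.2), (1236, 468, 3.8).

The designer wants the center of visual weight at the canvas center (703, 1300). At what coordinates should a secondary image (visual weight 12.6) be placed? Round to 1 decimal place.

After adding the secondary image, total weight = 8.0 + 2.2 + 4.2 + 3.8 + 12.6 = 30.8.
x: need Σw·x = 30.8·703 = 21652.4. Existing = 8.0·1121 + 2.2·1267 + 4.2·132 + 3.8·1236 = 17006.6. Remainder 4645.8 / 12.6 ≈ 368.71.
y: need Σw·y = 30.8·1300 = 40040.0. Existing = 8.0·367 + 2.2·2005 + 4.2·1569 + 3.8·468 = 15715.2. Remainder 24324.8 / 12.6 ≈ 1930.54.

(368.7, 1930.5)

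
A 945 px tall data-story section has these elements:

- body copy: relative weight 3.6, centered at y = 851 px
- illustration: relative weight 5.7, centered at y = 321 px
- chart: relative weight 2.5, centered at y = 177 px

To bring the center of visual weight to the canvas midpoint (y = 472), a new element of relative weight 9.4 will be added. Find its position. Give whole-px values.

After adding the new element, total weight = 3.6 + 5.7 + 2.5 + 9.4 = 21.2.
y: need Σw·y = 21.2·472 = 10006.4. Existing = 3.6·851 + 5.7·321 + 2.5·177 = 5335.8. Remainder 4670.6 / 9.4 ≈ 496.87.

y ≈ 497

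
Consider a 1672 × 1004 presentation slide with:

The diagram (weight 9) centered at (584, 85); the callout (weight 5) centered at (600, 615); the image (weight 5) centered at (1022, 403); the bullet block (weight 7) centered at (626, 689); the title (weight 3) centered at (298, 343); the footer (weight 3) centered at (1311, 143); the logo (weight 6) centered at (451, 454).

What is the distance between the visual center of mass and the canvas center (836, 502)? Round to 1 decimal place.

≈ 203.6

Weights sum to 9 + 5 + 5 + 7 + 3 + 3 + 6 = 38.
Σw·x = 9·584 + 5·600 + 5·1022 + 7·626 + 3·298 + 3·1311 + 6·451 = 25281, so x̄ = 25281/38 ≈ 665.29.
Σw·y = 9·85 + 5·615 + 5·403 + 7·689 + 3·343 + 3·143 + 6·454 = 14860, so ȳ = 14860/38 ≈ 391.05.
Relative to (836, 502): Δ = (-170.71, -110.95); |Δ| = √(-170.71² + -110.95²) ≈ 203.60.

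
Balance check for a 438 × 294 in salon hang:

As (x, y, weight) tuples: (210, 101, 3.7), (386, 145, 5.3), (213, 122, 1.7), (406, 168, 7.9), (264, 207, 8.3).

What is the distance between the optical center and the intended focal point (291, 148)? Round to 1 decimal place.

≈ 32.0 in

Σw = 3.7 + 5.3 + 1.7 + 7.9 + 8.3 = 26.9.
x-moment: 3.7·210 + 5.3·386 + 1.7·213 + 7.9·406 + 8.3·264 = 8583.5; centroid 8583.5/26.9 ≈ 319.09.
y-moment: 3.7·101 + 5.3·145 + 1.7·122 + 7.9·168 + 8.3·207 = 4394.9; centroid 4394.9/26.9 ≈ 163.38.
Offset from (291, 148): Δx ≈ 28.09, Δy ≈ 15.38; distance = √(Δx² + Δy²) ≈ 32.02.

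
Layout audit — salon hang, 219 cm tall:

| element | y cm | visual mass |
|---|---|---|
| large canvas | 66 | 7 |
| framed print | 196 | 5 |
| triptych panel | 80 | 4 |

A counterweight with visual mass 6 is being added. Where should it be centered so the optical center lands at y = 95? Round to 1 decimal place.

y ≈ 54.7

With the counterweight, Σw becomes 7 + 5 + 4 + 6 = 22.
y: need Σw·y = 22·95 = 2090. Existing = 7·66 + 5·196 + 4·80 = 1762. Remainder 328 / 6 ≈ 54.67.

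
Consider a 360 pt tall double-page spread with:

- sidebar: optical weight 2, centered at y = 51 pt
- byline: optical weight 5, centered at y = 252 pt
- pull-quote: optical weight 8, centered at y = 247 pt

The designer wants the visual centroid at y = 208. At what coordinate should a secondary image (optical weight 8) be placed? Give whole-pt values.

y ≈ 181

After adding the secondary image, total weight = 2 + 5 + 8 + 8 = 23.
y: target moment 23×208 = 4784; current 2·51 + 5·252 + 8·247 = 3338; the secondary image supplies 1446, so y = 1446/8 ≈ 180.75.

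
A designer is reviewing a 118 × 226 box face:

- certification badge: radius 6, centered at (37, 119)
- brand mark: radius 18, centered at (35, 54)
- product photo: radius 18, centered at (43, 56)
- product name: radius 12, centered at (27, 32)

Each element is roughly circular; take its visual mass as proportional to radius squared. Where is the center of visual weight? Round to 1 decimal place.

r² weights: certification badge 6² = 36, brand mark 18² = 324, product photo 18² = 324, product name 12² = 144. Total = 828.
x-moment: 36·37 + 324·35 + 324·43 + 144·27 = 30492; centroid 30492/828 ≈ 36.83.
y-moment: 36·119 + 324·54 + 324·56 + 144·32 = 44532; centroid 44532/828 ≈ 53.78.

(36.8, 53.8)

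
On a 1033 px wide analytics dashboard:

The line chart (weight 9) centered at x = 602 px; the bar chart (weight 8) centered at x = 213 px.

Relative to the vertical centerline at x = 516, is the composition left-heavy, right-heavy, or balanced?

Σw = 9 + 8 = 17.
x-moment: 9·602 + 8·213 = 7122; centroid 7122/17 ≈ 418.94.
418.9 lies left of the midline 516, so the layout is left-heavy.

left-heavy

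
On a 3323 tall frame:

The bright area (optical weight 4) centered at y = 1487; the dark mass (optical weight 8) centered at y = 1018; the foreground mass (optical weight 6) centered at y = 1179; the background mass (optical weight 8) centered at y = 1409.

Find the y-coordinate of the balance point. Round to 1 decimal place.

y ≈ 1247.6

Σw = 4 + 8 + 6 + 8 = 26.
y: (4·1487 + 8·1018 + 6·1179 + 8·1409) / 26 = 32438 / 26 ≈ 1247.62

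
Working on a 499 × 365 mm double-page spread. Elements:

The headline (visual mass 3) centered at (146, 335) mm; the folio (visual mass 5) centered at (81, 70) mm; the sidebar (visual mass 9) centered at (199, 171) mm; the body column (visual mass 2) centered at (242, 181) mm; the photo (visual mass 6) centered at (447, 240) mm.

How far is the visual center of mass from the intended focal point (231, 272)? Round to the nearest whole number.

Weights sum to 3 + 5 + 9 + 2 + 6 = 25.
x: (3·146 + 5·81 + 9·199 + 2·242 + 6·447) / 25 = 5800 / 25 ≈ 232.00
y: (3·335 + 5·70 + 9·171 + 2·181 + 6·240) / 25 = 4696 / 25 ≈ 187.84
From (231, 272): dx = 1.00, dy = -84.16, so the distance is √(dx²+dy²) ≈ 84.17.

≈ 84 mm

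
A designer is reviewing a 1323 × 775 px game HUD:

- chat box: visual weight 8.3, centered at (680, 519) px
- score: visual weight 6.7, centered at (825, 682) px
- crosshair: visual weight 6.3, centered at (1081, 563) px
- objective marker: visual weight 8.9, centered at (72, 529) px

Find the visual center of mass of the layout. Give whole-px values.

(617, 567)

Σw = 8.3 + 6.7 + 6.3 + 8.9 = 30.2.
x: (8.3·680 + 6.7·825 + 6.3·1081 + 8.9·72) / 30.2 = 18622.6 / 30.2 ≈ 616.64
y: (8.3·519 + 6.7·682 + 6.3·563 + 8.9·529) / 30.2 = 17132.1 / 30.2 ≈ 567.29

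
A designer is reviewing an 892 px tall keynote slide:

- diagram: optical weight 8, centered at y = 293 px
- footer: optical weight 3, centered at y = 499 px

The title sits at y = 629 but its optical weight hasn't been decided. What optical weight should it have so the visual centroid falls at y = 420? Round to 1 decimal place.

Known weights sum to 8 + 3 = 11; their moment is 8·293 + 3·499 = 3841.
For the centroid to hit 420: (3841 + w·629) / (11 + w) = 420.
So w = (420·11 − 3841)/(629 − 420) = 779/209 ≈ 3.73.

w ≈ 3.7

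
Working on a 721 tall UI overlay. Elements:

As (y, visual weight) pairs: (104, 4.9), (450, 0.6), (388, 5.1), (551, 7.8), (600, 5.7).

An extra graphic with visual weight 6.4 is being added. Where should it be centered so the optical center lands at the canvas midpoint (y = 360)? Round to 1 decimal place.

After adding the extra graphic, total weight = 4.9 + 0.6 + 5.1 + 7.8 + 5.7 + 6.4 = 30.5.
y: need Σw·y = 30.5·360 = 10980.0. Existing = 4.9·104 + 0.6·450 + 5.1·388 + 7.8·551 + 5.7·600 = 10476.2. Remainder 503.8 / 6.4 ≈ 78.72.

y ≈ 78.7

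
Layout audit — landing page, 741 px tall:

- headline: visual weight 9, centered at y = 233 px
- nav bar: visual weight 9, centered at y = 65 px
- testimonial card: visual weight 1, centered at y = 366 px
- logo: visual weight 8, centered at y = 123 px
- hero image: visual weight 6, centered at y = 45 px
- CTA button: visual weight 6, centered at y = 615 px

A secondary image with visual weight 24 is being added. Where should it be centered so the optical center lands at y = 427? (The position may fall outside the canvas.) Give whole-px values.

y ≈ 788

After adding the secondary image, total weight = 9 + 9 + 1 + 8 + 6 + 6 + 24 = 63.
y: need Σw·y = 63·427 = 26901. Existing = 9·233 + 9·65 + 1·366 + 8·123 + 6·45 + 6·615 = 7992. Remainder 18909 / 24 ≈ 787.88.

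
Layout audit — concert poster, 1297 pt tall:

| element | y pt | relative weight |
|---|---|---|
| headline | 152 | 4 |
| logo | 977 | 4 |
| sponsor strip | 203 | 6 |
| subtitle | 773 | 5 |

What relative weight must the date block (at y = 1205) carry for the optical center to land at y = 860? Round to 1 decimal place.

Existing Σw = 19 (4 + 4 + 6 + 5); existing moment 4·152 + 4·977 + 6·203 + 5·773 = 9599.
Set Σw·y/Σw = 860: (9599 + 1205w) = 860·(19 + w).
So w = (860·19 − 9599)/(1205 − 860) = 6741/345 ≈ 19.54.

w ≈ 19.5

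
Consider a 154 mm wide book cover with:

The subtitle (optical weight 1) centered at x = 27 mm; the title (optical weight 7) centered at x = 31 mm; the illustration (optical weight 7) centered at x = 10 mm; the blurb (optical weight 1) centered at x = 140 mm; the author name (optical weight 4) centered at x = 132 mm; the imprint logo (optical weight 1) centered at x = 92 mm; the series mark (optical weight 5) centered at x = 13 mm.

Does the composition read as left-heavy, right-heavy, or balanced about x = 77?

left-heavy

Total weight = 1 + 7 + 7 + 1 + 4 + 1 + 5 = 26.
x: moment 1139 / weight 26 ≈ 43.81
43.8 vs midline 77 → left-heavy.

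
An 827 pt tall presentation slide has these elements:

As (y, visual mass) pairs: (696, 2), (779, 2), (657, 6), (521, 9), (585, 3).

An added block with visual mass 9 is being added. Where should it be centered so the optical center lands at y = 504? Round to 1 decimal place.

After adding the added block, total weight = 2 + 2 + 6 + 9 + 3 + 9 = 31.
y: need Σw·y = 31·504 = 15624. Existing = 2·696 + 2·779 + 6·657 + 9·521 + 3·585 = 13336. Remainder 2288 / 9 ≈ 254.22.

y ≈ 254.2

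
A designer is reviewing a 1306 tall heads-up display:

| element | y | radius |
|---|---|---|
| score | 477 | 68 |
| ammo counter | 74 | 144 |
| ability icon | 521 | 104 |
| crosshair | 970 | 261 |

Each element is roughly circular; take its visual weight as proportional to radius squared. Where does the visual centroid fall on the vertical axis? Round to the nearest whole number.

y ≈ 723

r² weights: score 68² = 4624, ammo counter 144² = 20736, ability icon 104² = 10816, crosshair 261² = 68121. Total = 104297.
Σw·y = 4624·477 + 20736·74 + 10816·521 + 68121·970 = 75452618, so ȳ = 75452618/104297 ≈ 723.44.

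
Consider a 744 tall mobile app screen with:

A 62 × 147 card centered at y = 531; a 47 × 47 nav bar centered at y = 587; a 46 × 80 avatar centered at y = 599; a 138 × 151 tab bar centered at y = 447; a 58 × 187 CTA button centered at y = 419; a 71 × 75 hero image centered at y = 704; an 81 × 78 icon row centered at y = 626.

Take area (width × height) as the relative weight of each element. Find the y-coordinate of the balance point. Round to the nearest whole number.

Taking area as weight: card 62·147 = 9114, nav bar 47·47 = 2209, avatar 46·80 = 3680, tab bar 138·151 = 20838, CTA button 58·187 = 10846, hero image 71·75 = 5325, icon row 81·78 = 6318. Sum 58330.
Σw·y = 29903465; ȳ = 29903465/58330 ≈ 512.66.

y ≈ 513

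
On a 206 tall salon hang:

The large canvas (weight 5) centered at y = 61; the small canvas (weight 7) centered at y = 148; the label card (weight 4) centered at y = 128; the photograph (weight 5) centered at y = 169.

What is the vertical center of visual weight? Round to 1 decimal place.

y ≈ 128.5

Total weight = 5 + 7 + 4 + 5 = 21.
y: (5·61 + 7·148 + 4·128 + 5·169) / 21 = 2698 / 21 ≈ 128.48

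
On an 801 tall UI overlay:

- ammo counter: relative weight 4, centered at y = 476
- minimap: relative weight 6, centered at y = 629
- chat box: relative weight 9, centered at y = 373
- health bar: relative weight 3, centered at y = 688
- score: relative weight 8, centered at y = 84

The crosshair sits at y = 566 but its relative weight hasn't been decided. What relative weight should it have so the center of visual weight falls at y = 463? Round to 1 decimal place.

w ≈ 20.6

Known weights sum to 4 + 6 + 9 + 3 + 8 = 30; their moment is 4·476 + 6·629 + 9·373 + 3·688 + 8·84 = 11771.
For the centroid to hit 463: (11771 + w·566) / (30 + w) = 463.
Rearranging, w·(566 − 463) = 463·30 − 11771 = 2119, so w ≈ 2119/103 = 20.57.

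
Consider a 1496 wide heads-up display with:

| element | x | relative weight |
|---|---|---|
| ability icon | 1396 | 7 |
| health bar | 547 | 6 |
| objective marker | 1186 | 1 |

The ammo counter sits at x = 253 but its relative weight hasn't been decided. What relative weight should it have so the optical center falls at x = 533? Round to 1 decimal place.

w ≈ 24.2

Existing Σw = 14 (7 + 6 + 1); existing moment 7·1396 + 6·547 + 1·1186 = 14240.
Balance at x = 533 requires (14240 + w·253) / (14 + w) = 533.
So w = (533·14 − 14240)/(253 − 533) = -6778/-280 ≈ 24.21.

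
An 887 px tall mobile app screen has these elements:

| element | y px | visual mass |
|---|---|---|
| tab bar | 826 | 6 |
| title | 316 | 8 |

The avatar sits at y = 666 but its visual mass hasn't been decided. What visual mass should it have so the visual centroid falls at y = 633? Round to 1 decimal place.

Known weights sum to 6 + 8 = 14; their moment is 6·826 + 8·316 = 7484.
Set Σw·y/Σw = 633: (7484 + 666w) = 633·(14 + w).
Rearranging, w·(666 − 633) = 633·14 − 7484 = 1378, so w ≈ 1378/33 = 41.76.

w ≈ 41.8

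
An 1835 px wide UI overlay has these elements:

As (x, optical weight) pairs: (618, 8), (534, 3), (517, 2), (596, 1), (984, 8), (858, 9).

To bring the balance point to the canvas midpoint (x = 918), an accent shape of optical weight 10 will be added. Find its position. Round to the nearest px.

x ≈ 1387

After adding the accent shape, total weight = 8 + 3 + 2 + 1 + 8 + 9 + 10 = 41.
x: need Σw·x = 41·918 = 37638. Existing = 8·618 + 3·534 + 2·517 + 1·596 + 8·984 + 9·858 = 23770. Remainder 13868 / 10 ≈ 1386.80.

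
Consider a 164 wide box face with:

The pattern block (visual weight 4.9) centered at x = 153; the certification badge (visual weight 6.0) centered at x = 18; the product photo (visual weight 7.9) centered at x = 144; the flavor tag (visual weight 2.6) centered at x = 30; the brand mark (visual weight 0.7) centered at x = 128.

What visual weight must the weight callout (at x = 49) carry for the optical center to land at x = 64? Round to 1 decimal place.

Known weights sum to 4.9 + 6.0 + 7.9 + 2.6 + 0.7 = 22.1; their moment is 4.9·153 + 6.0·18 + 7.9·144 + 2.6·30 + 0.7·128 = 2162.9.
For the centroid to hit 64: (2162.9 + w·49) / (22.1 + w) = 64.
Solving: w = (64·22.1 − 2162.9) / (49 − 64) = -748.5 / -15 ≈ 49.90.

w ≈ 49.9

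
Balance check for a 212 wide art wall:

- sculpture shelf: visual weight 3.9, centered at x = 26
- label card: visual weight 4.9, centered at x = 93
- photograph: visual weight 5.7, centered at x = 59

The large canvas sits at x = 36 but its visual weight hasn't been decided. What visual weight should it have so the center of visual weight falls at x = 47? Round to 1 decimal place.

w ≈ 19.3

Known weights sum to 3.9 + 4.9 + 5.7 = 14.5; their moment is 3.9·26 + 4.9·93 + 5.7·59 = 893.4.
Balance at x = 47 requires (893.4 + w·36) / (14.5 + w) = 47.
Rearranging, w·(36 − 47) = 47·14.5 − 893.4 = -211.9, so w ≈ -211.9/-11 = 19.26.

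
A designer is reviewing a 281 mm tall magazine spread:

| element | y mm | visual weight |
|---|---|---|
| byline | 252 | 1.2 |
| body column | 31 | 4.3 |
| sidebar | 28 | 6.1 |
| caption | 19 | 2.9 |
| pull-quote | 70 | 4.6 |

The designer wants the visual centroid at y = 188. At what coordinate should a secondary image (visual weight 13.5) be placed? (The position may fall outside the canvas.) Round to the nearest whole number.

With the secondary image, Σw becomes 1.2 + 4.3 + 6.1 + 2.9 + 4.6 + 13.5 = 32.6.
y: need Σw·y = 32.6·188 = 6128.8. Existing = 1.2·252 + 4.3·31 + 6.1·28 + 2.9·19 + 4.6·70 = 983.6. Remainder 5145.2 / 13.5 ≈ 381.13.

y ≈ 381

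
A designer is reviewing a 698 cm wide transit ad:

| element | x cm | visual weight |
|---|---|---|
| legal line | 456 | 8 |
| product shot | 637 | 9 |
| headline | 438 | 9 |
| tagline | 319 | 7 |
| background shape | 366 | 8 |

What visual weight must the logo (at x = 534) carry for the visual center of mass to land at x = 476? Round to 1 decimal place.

w ≈ 17.8

Existing Σw = 41 (8 + 9 + 9 + 7 + 8); existing moment 8·456 + 9·637 + 9·438 + 7·319 + 8·366 = 18484.
For the centroid to hit 476: (18484 + w·534) / (41 + w) = 476.
Solving: w = (476·41 − 18484) / (534 − 476) = 1032 / 58 ≈ 17.79.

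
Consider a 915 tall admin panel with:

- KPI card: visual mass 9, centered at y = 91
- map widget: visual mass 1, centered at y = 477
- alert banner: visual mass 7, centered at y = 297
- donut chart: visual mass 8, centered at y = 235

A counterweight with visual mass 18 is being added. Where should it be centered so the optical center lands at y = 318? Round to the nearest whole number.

y ≈ 468

New total weight: (9 + 1 + 7 + 8) + 18 = 43.
Along y: (5255 + 18·y) / 43 = 318 (existing moment 9·91 + 1·477 + 7·297 + 8·235 = 5255) ⇒ y = (13674 − 5255) / 18 ≈ 467.72.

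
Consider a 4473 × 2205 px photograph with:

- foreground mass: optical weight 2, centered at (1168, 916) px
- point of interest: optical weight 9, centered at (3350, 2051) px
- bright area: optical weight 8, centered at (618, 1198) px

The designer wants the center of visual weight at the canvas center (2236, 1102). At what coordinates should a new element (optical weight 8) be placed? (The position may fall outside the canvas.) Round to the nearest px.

With the new element, Σw becomes 2 + 9 + 8 + 8 = 27.
Along x: (37430 + 8·x) / 27 = 2236 (existing moment 2·1168 + 9·3350 + 8·618 = 37430) ⇒ x = (60372 − 37430) / 8 ≈ 2867.75.
Along y: (29875 + 8·y) / 27 = 1102 (existing moment 2·916 + 9·2051 + 8·1198 = 29875) ⇒ y = (29754 − 29875) / 8 ≈ -15.12.

(2868, -15)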